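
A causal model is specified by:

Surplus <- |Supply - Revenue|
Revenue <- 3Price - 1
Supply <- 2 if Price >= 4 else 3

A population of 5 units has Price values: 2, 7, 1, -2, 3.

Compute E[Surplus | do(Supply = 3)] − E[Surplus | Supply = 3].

2.5

do(Supply=3) breaks Supply's dependence on Price. With Supply=3 fixed, Surplus across the units is 2, 17, 1, 10, 5, mean 7.
Conditioning on Supply=3 selects the 4 unit(s) with Price ∈ {2, 1, -2, 3}. Their Surplus values: 2, 1, 10, 5. Mean = 4.5.
Difference = 7 − 4.5 = 2.5.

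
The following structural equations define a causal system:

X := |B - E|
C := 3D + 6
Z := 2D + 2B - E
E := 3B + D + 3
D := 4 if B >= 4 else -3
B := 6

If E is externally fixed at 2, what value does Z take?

18

The intervention breaks the incoming arrows to E: E := 3B + D + 3 no longer applies, and E = 2.
D = 4 if B >= 4 else -3  [with B=6]  = 4
Z = 2D + 2B - E  [with D=4, B=6, E=2]  = 18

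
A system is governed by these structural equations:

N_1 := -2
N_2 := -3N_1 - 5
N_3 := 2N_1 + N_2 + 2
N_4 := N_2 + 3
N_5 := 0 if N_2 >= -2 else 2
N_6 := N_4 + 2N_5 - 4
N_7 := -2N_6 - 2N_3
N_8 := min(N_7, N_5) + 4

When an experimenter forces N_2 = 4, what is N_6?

Under do(N_2=4), the mechanism N_2 := -3N_1 - 5 is discarded; N_2 is fixed at 4.
N_4 = N_2 + 3  [with N_2=4]  = 7
N_5 = 0 if N_2 >= -2 else 2  [with N_2=4]  = 0
N_6 = N_4 + 2N_5 - 4  [with N_4=7, N_5=0]  = 3

3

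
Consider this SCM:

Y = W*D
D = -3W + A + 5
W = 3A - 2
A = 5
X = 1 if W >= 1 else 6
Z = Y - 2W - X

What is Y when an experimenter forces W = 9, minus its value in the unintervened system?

224

do(W=9) replaces the equation W = 3A - 2 with the constant W = 9.
D = -3W + A + 5  [with W=9, A=5]  = -17
Y = W*D  [with W=9, D=-17]  = -153
Without intervention: W = 3A - 2  [with A=5]  = 13; D = -3W + A + 5  [with W=13, A=5]  = -29; Y = W*D  [with W=13, D=-29]  = -377.
Change = -153 − (-377) = 224.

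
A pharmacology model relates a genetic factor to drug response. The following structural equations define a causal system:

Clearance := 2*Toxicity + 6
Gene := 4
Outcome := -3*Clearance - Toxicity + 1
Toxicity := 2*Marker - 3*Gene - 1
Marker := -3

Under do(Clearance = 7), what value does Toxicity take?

Under do(Clearance=7), the mechanism Clearance := 2*Toxicity + 6 is discarded; Clearance is fixed at 7.
Since Toxicity is not a descendant of the intervened variable, it is unaffected.
Toxicity = 2*Marker - 3*Gene - 1  [with Marker=-3, Gene=4]  = -19

-19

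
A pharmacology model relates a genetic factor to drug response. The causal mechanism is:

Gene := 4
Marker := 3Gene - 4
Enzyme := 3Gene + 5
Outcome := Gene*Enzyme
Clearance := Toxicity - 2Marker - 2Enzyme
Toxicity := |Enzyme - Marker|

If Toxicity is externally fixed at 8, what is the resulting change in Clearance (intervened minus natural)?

-1

Intervening sets Toxicity = 8 and removes its equation (Toxicity := |Enzyme - Marker|).
Enzyme = 3Gene + 5  [with Gene=4]  = 17
Marker = 3Gene - 4  [with Gene=4]  = 8
Clearance = Toxicity - 2Marker - 2Enzyme  [with Toxicity=8, Marker=8, Enzyme=17]  = -42
Without intervention: Enzyme = 3Gene + 5  [with Gene=4]  = 17; Marker = 3Gene - 4  [with Gene=4]  = 8; Toxicity = |Enzyme - Marker|  [with Enzyme=17, Marker=8]  = 9; Clearance = Toxicity - 2Marker - 2Enzyme  [with Toxicity=9, Marker=8, Enzyme=17]  = -41.
Change = -42 − (-41) = -1.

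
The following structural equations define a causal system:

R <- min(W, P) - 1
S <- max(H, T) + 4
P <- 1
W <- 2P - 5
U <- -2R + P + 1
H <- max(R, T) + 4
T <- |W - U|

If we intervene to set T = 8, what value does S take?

16

Under do(T=8), the mechanism T <- |W - U| is discarded; T is fixed at 8.
W = 2P - 5  [with P=1]  = -3
R = min(W, P) - 1  [with W=-3, P=1]  = -4
H = max(R, T) + 4  [with R=-4, T=8]  = 12
S = max(H, T) + 4  [with H=12, T=8]  = 16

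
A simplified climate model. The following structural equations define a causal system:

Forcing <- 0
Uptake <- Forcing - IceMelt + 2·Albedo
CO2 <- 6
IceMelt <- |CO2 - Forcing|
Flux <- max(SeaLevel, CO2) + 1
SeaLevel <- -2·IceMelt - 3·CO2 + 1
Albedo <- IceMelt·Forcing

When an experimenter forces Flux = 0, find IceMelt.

do(Flux=0) replaces the equation Flux <- max(SeaLevel, CO2) + 1 with the constant Flux = 0.
IceMelt is not downstream of the intervention, so its value is determined by the original equations.
IceMelt = |CO2 - Forcing|  [with CO2=6, Forcing=0]  = 6

6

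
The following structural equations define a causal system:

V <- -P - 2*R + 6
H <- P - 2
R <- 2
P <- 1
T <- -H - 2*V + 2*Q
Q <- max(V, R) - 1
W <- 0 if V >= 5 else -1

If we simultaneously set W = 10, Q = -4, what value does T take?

-9

Setting W = 10, Q = -4 by intervention discards those variables' equations.
V = -P - 2*R + 6  [with P=1, R=2]  = 1
H = P - 2  [with P=1]  = -1
T = -H - 2*V + 2*Q  [with H=-1, V=1, Q=-4]  = -9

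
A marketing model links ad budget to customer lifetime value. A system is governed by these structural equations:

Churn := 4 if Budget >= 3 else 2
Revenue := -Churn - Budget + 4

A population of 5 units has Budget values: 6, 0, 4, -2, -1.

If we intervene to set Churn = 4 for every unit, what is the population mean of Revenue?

-1.4

Under do(Churn=4), Churn's equation is replaced by Churn=4 for every unit. Per-unit Revenue: -6, 0, -4, 2, 1. Mean = -1.4.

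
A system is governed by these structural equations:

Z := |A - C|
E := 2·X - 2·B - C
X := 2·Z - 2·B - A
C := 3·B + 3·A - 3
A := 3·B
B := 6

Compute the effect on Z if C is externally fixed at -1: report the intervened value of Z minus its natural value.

The intervention breaks the incoming arrows to C: C := 3·B + 3·A - 3 no longer applies, and C = -1.
A = 3·B  [with B=6]  = 18
Z = |A - C|  [with A=18, C=-1]  = 19
Without intervention: A = 3·B  [with B=6]  = 18; C = 3·B + 3·A - 3  [with B=6, A=18]  = 69; Z = |A - C|  [with A=18, C=69]  = 51.
Change = 19 − 51 = -32.

-32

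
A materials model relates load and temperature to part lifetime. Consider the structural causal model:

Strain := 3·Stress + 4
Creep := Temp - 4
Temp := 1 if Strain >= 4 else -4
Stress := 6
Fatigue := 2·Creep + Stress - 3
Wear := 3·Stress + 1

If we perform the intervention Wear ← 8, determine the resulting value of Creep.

-3

The intervention breaks the incoming arrows to Wear: Wear := 3·Stress + 1 no longer applies, and Wear = 8.
Since Creep is not a descendant of the intervened variable, it is unaffected.
Strain = 3·Stress + 4  [with Stress=6]  = 22
Temp = 1 if Strain >= 4 else -4  [with Strain=22]  = 1
Creep = Temp - 4  [with Temp=1]  = -3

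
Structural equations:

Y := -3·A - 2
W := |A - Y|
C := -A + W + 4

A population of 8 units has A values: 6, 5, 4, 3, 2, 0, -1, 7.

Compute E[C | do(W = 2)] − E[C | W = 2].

Under do(W=2), W's equation is replaced by W=2 for every unit. Per-unit C: 0, 1, 2, 3, 4, 6, 7, -1. Mean = 2.75.
Observing W=2 restricts to units where W's equation naturally yields 2: A ∈ {0, -1}. In that subpopulation C = 6, 7, mean 6.5.
Difference = 2.75 − 6.5 = -3.75.

-3.75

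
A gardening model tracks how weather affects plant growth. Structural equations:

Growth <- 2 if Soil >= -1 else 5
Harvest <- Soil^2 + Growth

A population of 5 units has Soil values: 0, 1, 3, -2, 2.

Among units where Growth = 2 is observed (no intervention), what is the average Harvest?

5.5

Conditioning on Growth=2 selects the 4 unit(s) with Soil ∈ {0, 1, 3, 2}. Their Harvest values: 2, 3, 11, 6. Mean = 5.5.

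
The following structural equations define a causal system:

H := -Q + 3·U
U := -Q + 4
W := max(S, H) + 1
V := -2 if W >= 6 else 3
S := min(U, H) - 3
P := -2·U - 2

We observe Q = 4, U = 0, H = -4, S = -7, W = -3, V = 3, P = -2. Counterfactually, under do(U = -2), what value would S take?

Under do(U=-2), the mechanism U := -Q + 4 is discarded; U is fixed at -2.
H = -Q + 3·U  [with Q=4, U=-2]  = -10
S = min(U, H) - 3  [with U=-2, H=-10]  = -13

-13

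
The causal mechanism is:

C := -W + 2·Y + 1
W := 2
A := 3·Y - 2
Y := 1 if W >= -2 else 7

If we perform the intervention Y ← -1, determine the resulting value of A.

Under do(Y=-1), the mechanism Y := 1 if W >= -2 else 7 is discarded; Y is fixed at -1.
A = 3·Y - 2  [with Y=-1]  = -5

-5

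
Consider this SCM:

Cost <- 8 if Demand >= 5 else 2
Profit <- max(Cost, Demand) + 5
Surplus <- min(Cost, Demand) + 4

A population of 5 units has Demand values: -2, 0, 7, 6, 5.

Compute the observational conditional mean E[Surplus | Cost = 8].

Conditioning on Cost=8 selects the 3 unit(s) with Demand ∈ {7, 6, 5}. Their Surplus values: 11, 10, 9. Mean = 10.

10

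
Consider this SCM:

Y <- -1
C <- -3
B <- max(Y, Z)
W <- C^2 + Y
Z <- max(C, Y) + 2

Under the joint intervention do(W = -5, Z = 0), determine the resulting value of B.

The joint intervention fixes W = -5, Z = 0, removing each variable's own equation.
B = max(Y, Z)  [with Y=-1, Z=0]  = 0

0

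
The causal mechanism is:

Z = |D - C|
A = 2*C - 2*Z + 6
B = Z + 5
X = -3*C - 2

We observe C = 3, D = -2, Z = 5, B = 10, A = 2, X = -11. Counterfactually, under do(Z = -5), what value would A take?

do(Z=-5) replaces the equation Z = |D - C| with the constant Z = -5.
A = 2*C - 2*Z + 6  [with C=3, Z=-5]  = 22

22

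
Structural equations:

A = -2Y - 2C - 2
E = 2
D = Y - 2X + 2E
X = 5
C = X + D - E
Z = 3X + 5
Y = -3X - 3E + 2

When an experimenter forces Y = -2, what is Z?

20

The intervention breaks the incoming arrows to Y: Y = -3X - 3E + 2 no longer applies, and Y = -2.
Z is not downstream of the intervention, so its value is determined by the original equations.
Z = 3X + 5  [with X=5]  = 20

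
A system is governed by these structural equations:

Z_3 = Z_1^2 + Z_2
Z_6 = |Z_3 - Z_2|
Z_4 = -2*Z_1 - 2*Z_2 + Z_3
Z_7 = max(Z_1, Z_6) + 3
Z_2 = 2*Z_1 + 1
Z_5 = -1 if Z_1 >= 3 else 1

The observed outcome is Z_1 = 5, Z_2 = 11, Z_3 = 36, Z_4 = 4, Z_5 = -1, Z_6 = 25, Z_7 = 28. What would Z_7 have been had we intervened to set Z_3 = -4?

The intervention breaks the incoming arrows to Z_3: Z_3 = Z_1^2 + Z_2 no longer applies, and Z_3 = -4.
Z_2 = 2*Z_1 + 1  [with Z_1=5]  = 11
Z_6 = |Z_3 - Z_2|  [with Z_3=-4, Z_2=11]  = 15
Z_7 = max(Z_1, Z_6) + 3  [with Z_1=5, Z_6=15]  = 18

18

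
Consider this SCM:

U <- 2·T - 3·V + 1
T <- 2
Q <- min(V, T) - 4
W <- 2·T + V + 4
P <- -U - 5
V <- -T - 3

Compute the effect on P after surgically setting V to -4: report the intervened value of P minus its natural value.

3

do(V=-4) replaces the equation V <- -T - 3 with the constant V = -4.
U = 2·T - 3·V + 1  [with T=2, V=-4]  = 17
P = -U - 5  [with U=17]  = -22
Without intervention: V = -T - 3  [with T=2]  = -5; U = 2·T - 3·V + 1  [with T=2, V=-5]  = 20; P = -U - 5  [with U=20]  = -25.
Change = -22 − (-25) = 3.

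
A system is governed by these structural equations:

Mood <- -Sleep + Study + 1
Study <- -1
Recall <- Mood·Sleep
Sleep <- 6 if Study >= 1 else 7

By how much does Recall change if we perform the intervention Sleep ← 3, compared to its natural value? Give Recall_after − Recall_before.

Under do(Sleep=3), the mechanism Sleep <- 6 if Study >= 1 else 7 is discarded; Sleep is fixed at 3.
Mood = -Sleep + Study + 1  [with Sleep=3, Study=-1]  = -3
Recall = Mood·Sleep  [with Mood=-3, Sleep=3]  = -9
Without intervention: Sleep = 6 if Study >= 1 else 7  [with Study=-1]  = 7; Mood = -Sleep + Study + 1  [with Sleep=7, Study=-1]  = -7; Recall = Mood·Sleep  [with Mood=-7, Sleep=7]  = -49.
Change = -9 − (-49) = 40.

40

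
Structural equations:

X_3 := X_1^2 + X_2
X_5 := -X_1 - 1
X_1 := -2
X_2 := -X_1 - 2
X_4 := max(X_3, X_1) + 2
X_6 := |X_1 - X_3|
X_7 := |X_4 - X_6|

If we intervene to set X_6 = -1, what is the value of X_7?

Intervening sets X_6 = -1 and removes its equation (X_6 := |X_1 - X_3|).
X_2 = -X_1 - 2  [with X_1=-2]  = 0
X_3 = X_1^2 + X_2  [with X_1=-2, X_2=0]  = 4
X_4 = max(X_3, X_1) + 2  [with X_3=4, X_1=-2]  = 6
X_7 = |X_4 - X_6|  [with X_4=6, X_6=-1]  = 7

7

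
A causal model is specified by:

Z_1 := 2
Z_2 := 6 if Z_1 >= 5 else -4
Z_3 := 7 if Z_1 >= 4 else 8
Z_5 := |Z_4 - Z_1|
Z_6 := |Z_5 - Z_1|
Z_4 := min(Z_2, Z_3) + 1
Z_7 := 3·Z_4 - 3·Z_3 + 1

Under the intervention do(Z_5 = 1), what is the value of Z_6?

1

The intervention breaks the incoming arrows to Z_5: Z_5 := |Z_4 - Z_1| no longer applies, and Z_5 = 1.
Z_6 = |Z_5 - Z_1|  [with Z_5=1, Z_1=2]  = 1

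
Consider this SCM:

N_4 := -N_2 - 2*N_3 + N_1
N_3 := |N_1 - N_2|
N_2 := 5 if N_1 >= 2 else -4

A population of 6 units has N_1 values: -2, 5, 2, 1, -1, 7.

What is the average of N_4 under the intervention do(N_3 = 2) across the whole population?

Under do(N_3=2), N_3's equation is replaced by N_3=2 for every unit. Per-unit N_4: -2, -4, -7, 1, -1, -2. Mean = -2.5.

-2.5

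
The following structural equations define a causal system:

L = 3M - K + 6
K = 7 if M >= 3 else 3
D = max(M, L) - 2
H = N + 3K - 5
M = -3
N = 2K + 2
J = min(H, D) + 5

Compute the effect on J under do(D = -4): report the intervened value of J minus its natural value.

1

Under do(D=-4), the mechanism D = max(M, L) - 2 is discarded; D is fixed at -4.
K = 7 if M >= 3 else 3  [with M=-3]  = 3
N = 2K + 2  [with K=3]  = 8
H = N + 3K - 5  [with N=8, K=3]  = 12
J = min(H, D) + 5  [with H=12, D=-4]  = 1
Without intervention: K = 7 if M >= 3 else 3  [with M=-3]  = 3; N = 2K + 2  [with K=3]  = 8; L = 3M - K + 6  [with M=-3, K=3]  = -6; D = max(M, L) - 2  [with M=-3, L=-6]  = -5; H = N + 3K - 5  [with N=8, K=3]  = 12; J = min(H, D) + 5  [with H=12, D=-5]  = 0.
Change = 1 − 0 = 1.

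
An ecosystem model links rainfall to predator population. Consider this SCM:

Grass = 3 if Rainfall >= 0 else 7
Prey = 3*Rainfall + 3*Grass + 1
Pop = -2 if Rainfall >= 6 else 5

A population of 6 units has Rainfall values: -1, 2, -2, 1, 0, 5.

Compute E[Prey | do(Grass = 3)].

12.5

Under do(Grass=3), Grass's equation is replaced by Grass=3 for every unit. Per-unit Prey: 7, 16, 4, 13, 10, 25. Mean = 12.5.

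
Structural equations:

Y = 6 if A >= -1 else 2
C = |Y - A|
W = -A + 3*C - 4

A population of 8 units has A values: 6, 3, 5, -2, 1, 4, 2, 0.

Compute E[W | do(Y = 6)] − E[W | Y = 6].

Under do(Y=6), Y's equation is replaced by Y=6 for every unit. Per-unit W: -10, 2, -6, 22, 10, -2, 6, 14. Mean = 4.5.
Observing Y=6 restricts to units where Y's equation naturally yields 6: A ∈ {6, 3, 5, 1, 4, 2, 0}. In that subpopulation W = -10, 2, -6, 10, -2, 6, 14, mean 2.
Difference = 4.5 − 2 = 2.5.

2.5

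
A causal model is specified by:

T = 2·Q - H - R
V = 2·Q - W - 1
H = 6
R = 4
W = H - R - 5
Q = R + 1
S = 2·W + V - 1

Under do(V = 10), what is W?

-3

do(V=10) replaces the equation V = 2·Q - W - 1 with the constant V = 10.
Since W is not a descendant of the intervened variable, it is unaffected.
W = H - R - 5  [with H=6, R=4]  = -3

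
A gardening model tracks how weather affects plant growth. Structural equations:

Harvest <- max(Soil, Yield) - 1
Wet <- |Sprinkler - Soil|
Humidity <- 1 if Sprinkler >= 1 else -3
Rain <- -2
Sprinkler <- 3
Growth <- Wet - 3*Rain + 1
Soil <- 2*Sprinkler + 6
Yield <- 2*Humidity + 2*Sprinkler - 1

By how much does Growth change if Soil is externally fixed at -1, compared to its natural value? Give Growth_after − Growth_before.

do(Soil=-1) replaces the equation Soil <- 2*Sprinkler + 6 with the constant Soil = -1.
Wet = |Sprinkler - Soil|  [with Sprinkler=3, Soil=-1]  = 4
Growth = Wet - 3*Rain + 1  [with Wet=4, Rain=-2]  = 11
Without intervention: Soil = 2*Sprinkler + 6  [with Sprinkler=3]  = 12; Wet = |Sprinkler - Soil|  [with Sprinkler=3, Soil=12]  = 9; Growth = Wet - 3*Rain + 1  [with Wet=9, Rain=-2]  = 16.
Change = 11 − 16 = -5.

-5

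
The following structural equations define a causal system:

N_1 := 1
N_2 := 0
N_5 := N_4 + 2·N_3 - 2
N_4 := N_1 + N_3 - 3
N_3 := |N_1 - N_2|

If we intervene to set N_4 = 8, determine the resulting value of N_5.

Intervening sets N_4 = 8 and removes its equation (N_4 := N_1 + N_3 - 3).
N_3 = |N_1 - N_2|  [with N_1=1, N_2=0]  = 1
N_5 = N_4 + 2·N_3 - 2  [with N_4=8, N_3=1]  = 8

8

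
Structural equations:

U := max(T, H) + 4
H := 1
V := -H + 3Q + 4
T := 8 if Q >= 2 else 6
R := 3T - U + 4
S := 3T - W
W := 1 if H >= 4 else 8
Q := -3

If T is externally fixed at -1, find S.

Under do(T=-1), the mechanism T := 8 if Q >= 2 else 6 is discarded; T is fixed at -1.
W = 1 if H >= 4 else 8  [with H=1]  = 8
S = 3T - W  [with T=-1, W=8]  = -11

-11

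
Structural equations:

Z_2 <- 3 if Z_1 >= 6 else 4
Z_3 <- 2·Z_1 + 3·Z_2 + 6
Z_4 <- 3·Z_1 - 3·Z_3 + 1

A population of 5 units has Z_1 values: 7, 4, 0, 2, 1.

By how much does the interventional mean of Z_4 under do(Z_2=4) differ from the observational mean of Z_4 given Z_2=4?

The intervention sets Z_2=4 in all 5 units regardless of Z_1. Recomputing Z_4 per unit gives -74, -65, -53, -59, -56; average -61.4.
Conditioning on Z_2=4 selects the 4 unit(s) with Z_1 ∈ {4, 0, 2, 1}. Their Z_4 values: -65, -53, -59, -56. Mean = -58.25.
Difference = -61.4 − (-58.25) = -3.15.

-3.15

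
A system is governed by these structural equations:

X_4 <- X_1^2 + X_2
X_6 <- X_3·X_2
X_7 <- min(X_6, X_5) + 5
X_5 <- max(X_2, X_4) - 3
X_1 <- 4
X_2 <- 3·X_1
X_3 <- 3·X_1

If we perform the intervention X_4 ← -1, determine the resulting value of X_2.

The intervention breaks the incoming arrows to X_4: X_4 <- X_1^2 + X_2 no longer applies, and X_4 = -1.
Since X_2 is not a descendant of the intervened variable, it is unaffected.
X_2 = 3·X_1  [with X_1=4]  = 12

12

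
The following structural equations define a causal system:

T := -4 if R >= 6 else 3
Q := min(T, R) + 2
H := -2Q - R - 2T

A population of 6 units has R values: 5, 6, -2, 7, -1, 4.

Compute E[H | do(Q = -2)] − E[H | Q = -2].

The intervention sets Q=-2 in all 6 units regardless of R. Recomputing H per unit gives -7, 6, 0, 5, -1, -6; average -0.5.
Observing Q=-2 restricts to units where Q's equation naturally yields -2: R ∈ {6, 7}. In that subpopulation H = 6, 5, mean 5.5.
Difference = -0.5 − 5.5 = -6.

-6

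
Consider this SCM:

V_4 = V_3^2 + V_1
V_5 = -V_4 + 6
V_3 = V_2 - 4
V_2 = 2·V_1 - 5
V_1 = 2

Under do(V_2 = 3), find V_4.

3

Under do(V_2=3), the mechanism V_2 = 2·V_1 - 5 is discarded; V_2 is fixed at 3.
V_3 = V_2 - 4  [with V_2=3]  = -1
V_4 = V_3^2 + V_1  [with V_3=-1, V_1=2]  = 3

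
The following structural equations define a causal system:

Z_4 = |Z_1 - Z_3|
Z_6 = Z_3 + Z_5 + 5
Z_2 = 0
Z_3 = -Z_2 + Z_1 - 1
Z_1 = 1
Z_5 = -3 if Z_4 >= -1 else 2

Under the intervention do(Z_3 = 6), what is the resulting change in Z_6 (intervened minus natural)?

6

The intervention breaks the incoming arrows to Z_3: Z_3 = -Z_2 + Z_1 - 1 no longer applies, and Z_3 = 6.
Z_4 = |Z_1 - Z_3|  [with Z_1=1, Z_3=6]  = 5
Z_5 = -3 if Z_4 >= -1 else 2  [with Z_4=5]  = -3
Z_6 = Z_3 + Z_5 + 5  [with Z_3=6, Z_5=-3]  = 8
Without intervention: Z_3 = -Z_2 + Z_1 - 1  [with Z_2=0, Z_1=1]  = 0; Z_4 = |Z_1 - Z_3|  [with Z_1=1, Z_3=0]  = 1; Z_5 = -3 if Z_4 >= -1 else 2  [with Z_4=1]  = -3; Z_6 = Z_3 + Z_5 + 5  [with Z_3=0, Z_5=-3]  = 2.
Change = 8 − 2 = 6.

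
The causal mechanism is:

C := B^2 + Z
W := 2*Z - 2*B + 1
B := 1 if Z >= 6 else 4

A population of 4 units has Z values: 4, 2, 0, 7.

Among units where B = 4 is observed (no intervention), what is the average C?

18

E[C|B=4] averages over only the 3 units with B=4 (Z = 4, 2, 0): C = 20, 18, 16, mean 18.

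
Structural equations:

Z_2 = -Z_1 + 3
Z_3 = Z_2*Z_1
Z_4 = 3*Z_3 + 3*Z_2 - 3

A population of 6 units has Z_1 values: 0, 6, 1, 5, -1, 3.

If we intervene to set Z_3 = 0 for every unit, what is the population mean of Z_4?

do(Z_3=0) breaks Z_3's dependence on Z_1. With Z_3=0 fixed, Z_4 across the units is 6, -12, 3, -9, 9, -3, mean -1.

-1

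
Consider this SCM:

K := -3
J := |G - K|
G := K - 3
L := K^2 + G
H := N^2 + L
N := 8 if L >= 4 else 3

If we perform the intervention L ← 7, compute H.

71

do(L=7) replaces the equation L := K^2 + G with the constant L = 7.
N = 8 if L >= 4 else 3  [with L=7]  = 8
H = N^2 + L  [with N=8, L=7]  = 71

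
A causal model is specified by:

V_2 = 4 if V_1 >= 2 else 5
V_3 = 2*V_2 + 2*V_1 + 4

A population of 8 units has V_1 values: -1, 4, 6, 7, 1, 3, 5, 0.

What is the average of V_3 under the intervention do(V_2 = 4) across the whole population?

do(V_2=4) breaks V_2's dependence on V_1. With V_2=4 fixed, V_3 across the units is 10, 20, 24, 26, 14, 18, 22, 12, mean 18.25.

18.25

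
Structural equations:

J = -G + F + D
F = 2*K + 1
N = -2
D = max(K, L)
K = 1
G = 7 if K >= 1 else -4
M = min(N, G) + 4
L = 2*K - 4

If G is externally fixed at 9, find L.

Under do(G=9), the mechanism G = 7 if K >= 1 else -4 is discarded; G is fixed at 9.
Since L is not a descendant of the intervened variable, it is unaffected.
L = 2*K - 4  [with K=1]  = -2

-2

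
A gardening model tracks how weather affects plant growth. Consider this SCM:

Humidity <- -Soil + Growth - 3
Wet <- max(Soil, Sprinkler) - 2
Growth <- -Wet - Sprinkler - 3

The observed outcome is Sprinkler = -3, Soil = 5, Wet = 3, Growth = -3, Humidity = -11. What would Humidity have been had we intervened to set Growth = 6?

Intervening sets Growth = 6 and removes its equation (Growth <- -Wet - Sprinkler - 3).
Humidity = -Soil + Growth - 3  [with Soil=5, Growth=6]  = -2

-2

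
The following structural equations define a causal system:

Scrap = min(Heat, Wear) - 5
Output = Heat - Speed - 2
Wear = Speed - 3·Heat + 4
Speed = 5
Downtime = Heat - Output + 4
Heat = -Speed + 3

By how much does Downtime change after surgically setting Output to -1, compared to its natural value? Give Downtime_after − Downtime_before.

-8

The intervention breaks the incoming arrows to Output: Output = Heat - Speed - 2 no longer applies, and Output = -1.
Heat = -Speed + 3  [with Speed=5]  = -2
Downtime = Heat - Output + 4  [with Heat=-2, Output=-1]  = 3
Without intervention: Heat = -Speed + 3  [with Speed=5]  = -2; Output = Heat - Speed - 2  [with Heat=-2, Speed=5]  = -9; Downtime = Heat - Output + 4  [with Heat=-2, Output=-9]  = 11.
Change = 3 − 11 = -8.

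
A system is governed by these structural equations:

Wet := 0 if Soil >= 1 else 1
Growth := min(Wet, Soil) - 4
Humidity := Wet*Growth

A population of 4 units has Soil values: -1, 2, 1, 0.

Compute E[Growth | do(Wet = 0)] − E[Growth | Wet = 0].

-0.25

Under do(Wet=0), Wet's equation is replaced by Wet=0 for every unit. Per-unit Growth: -5, -4, -4, -4. Mean = -4.25.
E[Growth|Wet=0] averages over only the 2 units with Wet=0 (Soil = 2, 1): Growth = -4, -4, mean -4.
Difference = -4.25 − (-4) = -0.25.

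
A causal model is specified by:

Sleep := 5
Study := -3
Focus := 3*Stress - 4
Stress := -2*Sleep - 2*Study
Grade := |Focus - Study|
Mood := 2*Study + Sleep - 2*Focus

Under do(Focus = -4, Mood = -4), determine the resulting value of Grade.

1

The joint intervention fixes Focus = -4, Mood = -4, removing each variable's own equation.
Grade = |Focus - Study|  [with Focus=-4, Study=-3]  = 1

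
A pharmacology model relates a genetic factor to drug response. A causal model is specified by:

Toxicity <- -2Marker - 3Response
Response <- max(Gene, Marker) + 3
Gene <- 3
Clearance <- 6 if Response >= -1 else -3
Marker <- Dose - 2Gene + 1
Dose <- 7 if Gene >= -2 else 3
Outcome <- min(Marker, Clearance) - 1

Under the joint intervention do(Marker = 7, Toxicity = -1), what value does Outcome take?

5

Under do(Marker = 7, Toxicity = -1), each intervened variable's structural equation is replaced by its fixed value.
Response = max(Gene, Marker) + 3  [with Gene=3, Marker=7]  = 10
Clearance = 6 if Response >= -1 else -3  [with Response=10]  = 6
Outcome = min(Marker, Clearance) - 1  [with Marker=7, Clearance=6]  = 5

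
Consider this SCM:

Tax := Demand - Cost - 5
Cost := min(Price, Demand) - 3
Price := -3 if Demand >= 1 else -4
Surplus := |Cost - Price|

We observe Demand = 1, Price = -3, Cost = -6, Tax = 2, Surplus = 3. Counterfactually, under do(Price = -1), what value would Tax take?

Under do(Price=-1), the mechanism Price := -3 if Demand >= 1 else -4 is discarded; Price is fixed at -1.
Cost = min(Price, Demand) - 3  [with Price=-1, Demand=1]  = -4
Tax = Demand - Cost - 5  [with Demand=1, Cost=-4]  = 0

0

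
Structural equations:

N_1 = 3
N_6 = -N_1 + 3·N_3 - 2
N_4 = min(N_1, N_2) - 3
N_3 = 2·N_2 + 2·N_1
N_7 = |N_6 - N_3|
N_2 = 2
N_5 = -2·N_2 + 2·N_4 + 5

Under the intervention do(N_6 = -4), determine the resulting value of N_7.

Intervening sets N_6 = -4 and removes its equation (N_6 = -N_1 + 3·N_3 - 2).
N_3 = 2·N_2 + 2·N_1  [with N_2=2, N_1=3]  = 10
N_7 = |N_6 - N_3|  [with N_6=-4, N_3=10]  = 14

14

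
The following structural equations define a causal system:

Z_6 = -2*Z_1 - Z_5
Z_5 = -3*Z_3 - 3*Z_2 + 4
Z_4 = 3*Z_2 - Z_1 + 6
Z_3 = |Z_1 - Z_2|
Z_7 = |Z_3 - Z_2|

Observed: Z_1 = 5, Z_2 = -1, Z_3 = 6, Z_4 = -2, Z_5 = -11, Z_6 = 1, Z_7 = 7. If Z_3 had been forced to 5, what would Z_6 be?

-2

The intervention breaks the incoming arrows to Z_3: Z_3 = |Z_1 - Z_2| no longer applies, and Z_3 = 5.
Z_5 = -3*Z_3 - 3*Z_2 + 4  [with Z_3=5, Z_2=-1]  = -8
Z_6 = -2*Z_1 - Z_5  [with Z_1=5, Z_5=-8]  = -2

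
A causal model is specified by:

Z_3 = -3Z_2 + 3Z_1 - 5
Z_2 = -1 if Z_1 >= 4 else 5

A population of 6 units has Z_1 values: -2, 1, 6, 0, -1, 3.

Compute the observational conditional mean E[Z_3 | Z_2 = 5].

-19.4

E[Z_3|Z_2=5] averages over only the 5 units with Z_2=5 (Z_1 = -2, 1, 0, -1, 3): Z_3 = -26, -17, -20, -23, -11, mean -19.4.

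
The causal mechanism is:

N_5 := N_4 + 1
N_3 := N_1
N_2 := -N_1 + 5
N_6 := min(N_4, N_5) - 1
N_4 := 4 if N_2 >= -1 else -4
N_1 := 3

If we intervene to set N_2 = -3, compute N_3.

3

The intervention breaks the incoming arrows to N_2: N_2 := -N_1 + 5 no longer applies, and N_2 = -3.
Since N_3 is not a descendant of the intervened variable, it is unaffected.
N_3 = N_1  [with N_1=3]  = 3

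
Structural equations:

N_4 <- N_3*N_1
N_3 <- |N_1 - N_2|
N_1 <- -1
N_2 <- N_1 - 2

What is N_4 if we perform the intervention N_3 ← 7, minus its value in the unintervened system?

The intervention breaks the incoming arrows to N_3: N_3 <- |N_1 - N_2| no longer applies, and N_3 = 7.
N_4 = N_3*N_1  [with N_3=7, N_1=-1]  = -7
Without intervention: N_2 = N_1 - 2  [with N_1=-1]  = -3; N_3 = |N_1 - N_2|  [with N_1=-1, N_2=-3]  = 2; N_4 = N_3*N_1  [with N_3=2, N_1=-1]  = -2.
Change = -7 − (-2) = -5.

-5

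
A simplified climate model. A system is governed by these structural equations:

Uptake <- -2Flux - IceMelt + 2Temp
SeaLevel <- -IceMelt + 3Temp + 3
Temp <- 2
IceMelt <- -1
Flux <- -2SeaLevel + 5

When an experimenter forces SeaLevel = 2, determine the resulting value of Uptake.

do(SeaLevel=2) replaces the equation SeaLevel <- -IceMelt + 3Temp + 3 with the constant SeaLevel = 2.
Flux = -2SeaLevel + 5  [with SeaLevel=2]  = 1
Uptake = -2Flux - IceMelt + 2Temp  [with Flux=1, IceMelt=-1, Temp=2]  = 3

3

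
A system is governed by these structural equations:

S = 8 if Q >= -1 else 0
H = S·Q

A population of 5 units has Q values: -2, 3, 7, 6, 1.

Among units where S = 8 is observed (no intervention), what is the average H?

Observing S=8 restricts to units where S's equation naturally yields 8: Q ∈ {3, 7, 6, 1}. In that subpopulation H = 24, 56, 48, 8, mean 34.

34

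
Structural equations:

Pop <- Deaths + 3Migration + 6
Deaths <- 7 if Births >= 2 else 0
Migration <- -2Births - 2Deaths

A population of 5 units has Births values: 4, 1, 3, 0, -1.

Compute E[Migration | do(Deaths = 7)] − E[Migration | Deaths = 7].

4.2

The intervention sets Deaths=7 in all 5 units regardless of Births. Recomputing Migration per unit gives -22, -16, -20, -14, -12; average -16.8.
E[Migration|Deaths=7] averages over only the 2 units with Deaths=7 (Births = 4, 3): Migration = -22, -20, mean -21.
Difference = -16.8 − (-21) = 4.2.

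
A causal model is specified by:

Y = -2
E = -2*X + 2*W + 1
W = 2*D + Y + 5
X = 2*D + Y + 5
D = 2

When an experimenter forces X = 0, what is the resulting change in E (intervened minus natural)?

do(X=0) replaces the equation X = 2*D + Y + 5 with the constant X = 0.
W = 2*D + Y + 5  [with D=2, Y=-2]  = 7
E = -2*X + 2*W + 1  [with X=0, W=7]  = 15
Without intervention: X = 2*D + Y + 5  [with D=2, Y=-2]  = 7; W = 2*D + Y + 5  [with D=2, Y=-2]  = 7; E = -2*X + 2*W + 1  [with X=7, W=7]  = 1.
Change = 15 − 1 = 14.

14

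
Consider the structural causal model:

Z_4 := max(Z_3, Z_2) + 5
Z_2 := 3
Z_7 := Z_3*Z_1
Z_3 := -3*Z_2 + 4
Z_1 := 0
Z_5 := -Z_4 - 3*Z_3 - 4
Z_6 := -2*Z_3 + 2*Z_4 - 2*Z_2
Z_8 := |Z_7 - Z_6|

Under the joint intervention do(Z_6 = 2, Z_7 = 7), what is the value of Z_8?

5

The joint intervention fixes Z_6 = 2, Z_7 = 7, removing each variable's own equation.
Z_8 = |Z_7 - Z_6|  [with Z_7=7, Z_6=2]  = 5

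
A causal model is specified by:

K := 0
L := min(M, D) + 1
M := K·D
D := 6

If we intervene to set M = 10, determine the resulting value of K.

0

Under do(M=10), the mechanism M := K·D is discarded; M is fixed at 10.
Since K is not a descendant of the intervened variable, it is unaffected.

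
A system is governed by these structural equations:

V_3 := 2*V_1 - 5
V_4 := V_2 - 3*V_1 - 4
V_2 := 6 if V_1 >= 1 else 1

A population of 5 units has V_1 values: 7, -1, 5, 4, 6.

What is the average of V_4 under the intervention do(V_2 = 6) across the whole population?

-10.6

do(V_2=6) breaks V_2's dependence on V_1. With V_2=6 fixed, V_4 across the units is -19, 5, -13, -10, -16, mean -10.6.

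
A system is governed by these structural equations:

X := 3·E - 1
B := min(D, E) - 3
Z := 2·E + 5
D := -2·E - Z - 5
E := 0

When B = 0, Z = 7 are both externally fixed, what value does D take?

Setting B = 0, Z = 7 by intervention discards those variables' equations.
D = -2·E - Z - 5  [with E=0, Z=7]  = -12

-12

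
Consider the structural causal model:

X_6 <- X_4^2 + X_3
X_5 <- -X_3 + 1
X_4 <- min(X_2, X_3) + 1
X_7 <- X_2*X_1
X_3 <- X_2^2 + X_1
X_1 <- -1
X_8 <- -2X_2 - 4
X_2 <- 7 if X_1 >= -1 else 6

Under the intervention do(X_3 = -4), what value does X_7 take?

The intervention breaks the incoming arrows to X_3: X_3 <- X_2^2 + X_1 no longer applies, and X_3 = -4.
X_7 is not downstream of the intervention, so its value is determined by the original equations.
X_2 = 7 if X_1 >= -1 else 6  [with X_1=-1]  = 7
X_7 = X_2*X_1  [with X_2=7, X_1=-1]  = -7

-7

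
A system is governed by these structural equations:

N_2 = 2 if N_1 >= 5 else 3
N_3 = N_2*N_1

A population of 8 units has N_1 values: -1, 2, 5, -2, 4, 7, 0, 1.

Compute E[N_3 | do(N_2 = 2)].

do(N_2=2) breaks N_2's dependence on N_1. With N_2=2 fixed, N_3 across the units is -2, 4, 10, -4, 8, 14, 0, 2, mean 4.

4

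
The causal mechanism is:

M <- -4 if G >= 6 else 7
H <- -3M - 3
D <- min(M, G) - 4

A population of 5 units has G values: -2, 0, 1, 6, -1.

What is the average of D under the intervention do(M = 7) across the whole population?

Under do(M=7), M's equation is replaced by M=7 for every unit. Per-unit D: -6, -4, -3, 2, -5. Mean = -3.2.

-3.2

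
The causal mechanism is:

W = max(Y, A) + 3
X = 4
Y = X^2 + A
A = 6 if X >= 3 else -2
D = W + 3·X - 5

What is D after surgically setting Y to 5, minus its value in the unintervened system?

do(Y=5) replaces the equation Y = X^2 + A with the constant Y = 5.
A = 6 if X >= 3 else -2  [with X=4]  = 6
W = max(Y, A) + 3  [with Y=5, A=6]  = 9
D = W + 3·X - 5  [with W=9, X=4]  = 16
Without intervention: A = 6 if X >= 3 else -2  [with X=4]  = 6; Y = X^2 + A  [with X=4, A=6]  = 22; W = max(Y, A) + 3  [with Y=22, A=6]  = 25; D = W + 3·X - 5  [with W=25, X=4]  = 32.
Change = 16 − 32 = -16.

-16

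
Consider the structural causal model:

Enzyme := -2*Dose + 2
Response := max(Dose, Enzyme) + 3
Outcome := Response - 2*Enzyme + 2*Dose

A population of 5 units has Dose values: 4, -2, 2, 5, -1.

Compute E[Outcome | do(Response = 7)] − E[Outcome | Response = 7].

Every unit gets Response=7 under the intervention. Outcome values become 27, -9, 15, 33, -3; E[Outcome|do(Response=7)] = 12.6.
Observing Response=7 restricts to units where Response's equation naturally yields 7: Dose ∈ {4, -1}. In that subpopulation Outcome = 27, -3, mean 12.
Difference = 12.6 − 12 = 0.6.

0.6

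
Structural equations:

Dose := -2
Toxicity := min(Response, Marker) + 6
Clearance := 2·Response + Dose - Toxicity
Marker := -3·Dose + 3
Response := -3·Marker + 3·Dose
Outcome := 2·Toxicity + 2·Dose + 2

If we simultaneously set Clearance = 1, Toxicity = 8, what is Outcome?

Setting Clearance = 1, Toxicity = 8 by intervention discards those variables' equations.
Outcome = 2·Toxicity + 2·Dose + 2  [with Toxicity=8, Dose=-2]  = 14

14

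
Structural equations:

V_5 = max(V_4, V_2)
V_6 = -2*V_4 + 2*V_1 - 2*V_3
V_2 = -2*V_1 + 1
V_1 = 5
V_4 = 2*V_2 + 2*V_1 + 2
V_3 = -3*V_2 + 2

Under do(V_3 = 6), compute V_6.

The intervention breaks the incoming arrows to V_3: V_3 = -3*V_2 + 2 no longer applies, and V_3 = 6.
V_2 = -2*V_1 + 1  [with V_1=5]  = -9
V_4 = 2*V_2 + 2*V_1 + 2  [with V_2=-9, V_1=5]  = -6
V_6 = -2*V_4 + 2*V_1 - 2*V_3  [with V_4=-6, V_1=5, V_3=6]  = 10

10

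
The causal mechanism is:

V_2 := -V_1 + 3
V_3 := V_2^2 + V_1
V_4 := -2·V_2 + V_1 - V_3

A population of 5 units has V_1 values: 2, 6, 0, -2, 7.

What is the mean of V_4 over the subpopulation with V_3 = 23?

E[V_4|V_3=23] averages over only the 2 units with V_3=23 (V_1 = -2, 7): V_4 = -35, -8, mean -21.5.

-21.5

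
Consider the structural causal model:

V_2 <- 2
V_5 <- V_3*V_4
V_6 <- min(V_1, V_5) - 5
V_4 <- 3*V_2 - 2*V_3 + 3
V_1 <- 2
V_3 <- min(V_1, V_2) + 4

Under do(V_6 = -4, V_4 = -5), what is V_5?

-30

Setting V_6 = -4, V_4 = -5 by intervention discards those variables' equations.
V_3 = min(V_1, V_2) + 4  [with V_1=2, V_2=2]  = 6
V_5 = V_3*V_4  [with V_3=6, V_4=-5]  = -30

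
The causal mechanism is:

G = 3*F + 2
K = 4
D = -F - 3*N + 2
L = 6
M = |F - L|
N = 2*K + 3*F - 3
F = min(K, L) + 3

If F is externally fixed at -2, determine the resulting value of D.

7

do(F=-2) replaces the equation F = min(K, L) + 3 with the constant F = -2.
N = 2*K + 3*F - 3  [with K=4, F=-2]  = -1
D = -F - 3*N + 2  [with F=-2, N=-1]  = 7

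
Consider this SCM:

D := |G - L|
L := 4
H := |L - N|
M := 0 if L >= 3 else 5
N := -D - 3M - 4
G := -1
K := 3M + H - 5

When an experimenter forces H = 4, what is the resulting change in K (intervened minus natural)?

-9

Intervening sets H = 4 and removes its equation (H := |L - N|).
M = 0 if L >= 3 else 5  [with L=4]  = 0
K = 3M + H - 5  [with M=0, H=4]  = -1
Without intervention: D = |G - L|  [with G=-1, L=4]  = 5; M = 0 if L >= 3 else 5  [with L=4]  = 0; N = -D - 3M - 4  [with D=5, M=0]  = -9; H = |L - N|  [with L=4, N=-9]  = 13; K = 3M + H - 5  [with M=0, H=13]  = 8.
Change = -1 − 8 = -9.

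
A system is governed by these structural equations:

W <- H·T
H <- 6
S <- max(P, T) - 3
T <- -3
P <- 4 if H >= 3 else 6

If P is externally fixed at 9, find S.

6

Intervening sets P = 9 and removes its equation (P <- 4 if H >= 3 else 6).
S = max(P, T) - 3  [with P=9, T=-3]  = 6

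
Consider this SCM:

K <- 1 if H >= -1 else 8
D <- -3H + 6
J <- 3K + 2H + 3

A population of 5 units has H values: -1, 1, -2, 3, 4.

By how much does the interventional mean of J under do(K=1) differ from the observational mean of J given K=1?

-1.5

Under do(K=1), K's equation is replaced by K=1 for every unit. Per-unit J: 4, 8, 2, 12, 14. Mean = 8.
E[J|K=1] averages over only the 4 units with K=1 (H = -1, 1, 3, 4): J = 4, 8, 12, 14, mean 9.5.
Difference = 8 − 9.5 = -1.5.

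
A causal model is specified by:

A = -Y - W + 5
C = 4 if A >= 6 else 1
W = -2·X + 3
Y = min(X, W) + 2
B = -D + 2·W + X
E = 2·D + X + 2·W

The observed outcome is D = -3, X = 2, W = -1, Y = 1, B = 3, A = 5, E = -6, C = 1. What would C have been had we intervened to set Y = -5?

do(Y=-5) replaces the equation Y = min(X, W) + 2 with the constant Y = -5.
W = -2·X + 3  [with X=2]  = -1
A = -Y - W + 5  [with Y=-5, W=-1]  = 11
C = 4 if A >= 6 else 1  [with A=11]  = 4

4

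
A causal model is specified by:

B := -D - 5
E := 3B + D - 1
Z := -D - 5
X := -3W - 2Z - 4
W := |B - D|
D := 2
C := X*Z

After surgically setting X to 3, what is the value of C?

Intervening sets X = 3 and removes its equation (X := -3W - 2Z - 4).
Z = -D - 5  [with D=2]  = -7
C = X*Z  [with X=3, Z=-7]  = -21

-21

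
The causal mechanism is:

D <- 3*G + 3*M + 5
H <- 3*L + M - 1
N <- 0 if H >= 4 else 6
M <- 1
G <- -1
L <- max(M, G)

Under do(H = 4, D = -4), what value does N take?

0

The joint intervention fixes H = 4, D = -4, removing each variable's own equation.
N = 0 if H >= 4 else 6  [with H=4]  = 0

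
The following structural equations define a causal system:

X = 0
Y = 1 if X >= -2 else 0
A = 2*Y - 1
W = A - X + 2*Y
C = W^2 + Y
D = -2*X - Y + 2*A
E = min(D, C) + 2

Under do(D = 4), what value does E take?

6

Intervening sets D = 4 and removes its equation (D = -2*X - Y + 2*A).
Y = 1 if X >= -2 else 0  [with X=0]  = 1
A = 2*Y - 1  [with Y=1]  = 1
W = A - X + 2*Y  [with A=1, X=0, Y=1]  = 3
C = W^2 + Y  [with W=3, Y=1]  = 10
E = min(D, C) + 2  [with D=4, C=10]  = 6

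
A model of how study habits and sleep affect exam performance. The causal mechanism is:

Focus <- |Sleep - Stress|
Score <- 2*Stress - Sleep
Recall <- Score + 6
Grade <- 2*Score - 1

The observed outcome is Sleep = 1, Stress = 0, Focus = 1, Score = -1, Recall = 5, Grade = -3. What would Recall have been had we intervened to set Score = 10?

Intervening sets Score = 10 and removes its equation (Score <- 2*Stress - Sleep).
Recall = Score + 6  [with Score=10]  = 16

16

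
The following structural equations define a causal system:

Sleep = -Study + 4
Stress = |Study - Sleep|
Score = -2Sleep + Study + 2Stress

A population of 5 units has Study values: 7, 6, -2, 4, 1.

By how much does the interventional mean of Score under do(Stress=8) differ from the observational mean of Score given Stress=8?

do(Stress=8) breaks Stress's dependence on Study. With Stress=8 fixed, Score across the units is 29, 26, 2, 20, 11, mean 17.6.
Conditioning on Stress=8 selects the 2 unit(s) with Study ∈ {6, -2}. Their Score values: 26, 2. Mean = 14.
Difference = 17.6 − 14 = 3.6.

3.6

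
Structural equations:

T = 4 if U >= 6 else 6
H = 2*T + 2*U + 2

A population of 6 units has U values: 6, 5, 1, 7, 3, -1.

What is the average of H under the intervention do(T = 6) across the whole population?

21

Every unit gets T=6 under the intervention. H values become 26, 24, 16, 28, 20, 12; E[H|do(T=6)] = 21.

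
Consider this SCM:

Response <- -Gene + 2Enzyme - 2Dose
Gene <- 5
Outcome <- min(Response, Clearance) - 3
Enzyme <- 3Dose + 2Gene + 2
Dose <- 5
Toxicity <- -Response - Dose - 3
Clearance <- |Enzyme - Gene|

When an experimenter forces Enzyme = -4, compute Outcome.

-26

The intervention breaks the incoming arrows to Enzyme: Enzyme <- 3Dose + 2Gene + 2 no longer applies, and Enzyme = -4.
Response = -Gene + 2Enzyme - 2Dose  [with Gene=5, Enzyme=-4, Dose=5]  = -23
Clearance = |Enzyme - Gene|  [with Enzyme=-4, Gene=5]  = 9
Outcome = min(Response, Clearance) - 3  [with Response=-23, Clearance=9]  = -26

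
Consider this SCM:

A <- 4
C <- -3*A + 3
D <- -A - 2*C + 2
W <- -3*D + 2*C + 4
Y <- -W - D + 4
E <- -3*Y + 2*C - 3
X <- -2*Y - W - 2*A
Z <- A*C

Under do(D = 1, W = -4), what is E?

-42

Setting D = 1, W = -4 by intervention discards those variables' equations.
C = -3*A + 3  [with A=4]  = -9
Y = -W - D + 4  [with W=-4, D=1]  = 7
E = -3*Y + 2*C - 3  [with Y=7, C=-9]  = -42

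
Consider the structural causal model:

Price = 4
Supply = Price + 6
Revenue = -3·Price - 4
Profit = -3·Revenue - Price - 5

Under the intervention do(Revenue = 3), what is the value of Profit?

The intervention breaks the incoming arrows to Revenue: Revenue = -3·Price - 4 no longer applies, and Revenue = 3.
Profit = -3·Revenue - Price - 5  [with Revenue=3, Price=4]  = -18

-18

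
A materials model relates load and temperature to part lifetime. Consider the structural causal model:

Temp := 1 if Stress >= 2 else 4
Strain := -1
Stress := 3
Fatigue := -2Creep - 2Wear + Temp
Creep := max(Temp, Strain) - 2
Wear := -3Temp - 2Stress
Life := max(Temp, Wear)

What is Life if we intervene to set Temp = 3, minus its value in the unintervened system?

The intervention breaks the incoming arrows to Temp: Temp := 1 if Stress >= 2 else 4 no longer applies, and Temp = 3.
Wear = -3Temp - 2Stress  [with Temp=3, Stress=3]  = -15
Life = max(Temp, Wear)  [with Temp=3, Wear=-15]  = 3
Without intervention: Temp = 1 if Stress >= 2 else 4  [with Stress=3]  = 1; Wear = -3Temp - 2Stress  [with Temp=1, Stress=3]  = -9; Life = max(Temp, Wear)  [with Temp=1, Wear=-9]  = 1.
Change = 3 − 1 = 2.

2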